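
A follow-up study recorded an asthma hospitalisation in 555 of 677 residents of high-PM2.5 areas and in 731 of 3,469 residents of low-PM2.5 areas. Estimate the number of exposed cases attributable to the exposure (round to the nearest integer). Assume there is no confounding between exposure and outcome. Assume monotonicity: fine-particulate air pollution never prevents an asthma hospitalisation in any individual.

p₁ = P(outcome | exposed) = 555/677 = 0.81979
p₀ = P(outcome | unexposed) = 731/3469 = 0.21072
PN = (p₁ − p₀)/p₁ = (0.81979 − 0.21072) / 0.81979 ≈ 0.74296.
Attributable cases ≈ PN × (exposed cases) = 0.74296 × 555 ≈ 412.34.

about 412 cases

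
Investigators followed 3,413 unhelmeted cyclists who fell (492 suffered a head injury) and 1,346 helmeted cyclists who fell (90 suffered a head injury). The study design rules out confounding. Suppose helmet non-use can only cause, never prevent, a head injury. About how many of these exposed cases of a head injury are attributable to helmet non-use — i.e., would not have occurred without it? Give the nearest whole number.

p₁ = P(outcome | exposed) = 492/3413 = 0.14415
p₀ = P(outcome | unexposed) = 90/1346 = 0.066865
PN = (p₁ − p₀)/p₁ = (0.14415 − 0.066865) / 0.14415 ≈ 0.53616.
Attributable cases ≈ PN × (exposed cases) = 0.53616 × 492 ≈ 263.79.

about 264 cases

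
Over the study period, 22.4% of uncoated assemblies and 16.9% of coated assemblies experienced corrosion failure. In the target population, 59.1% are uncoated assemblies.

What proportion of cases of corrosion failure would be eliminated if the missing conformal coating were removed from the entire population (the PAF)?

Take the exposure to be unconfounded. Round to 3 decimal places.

PAF ≈ 0.161

p₁ = 0.224, p₀ = 0.169.
Overall risk P(Y=1) = π·p₁ + (1−π)·p₀ = 0.591×0.224 + 0.409×0.169 = 0.2015.
Under exogeneity, PAF = [P(Y=1) − p₀] / P(Y=1).
PAF = (0.2015 − 0.169) / 0.2015 ≈ 0.1613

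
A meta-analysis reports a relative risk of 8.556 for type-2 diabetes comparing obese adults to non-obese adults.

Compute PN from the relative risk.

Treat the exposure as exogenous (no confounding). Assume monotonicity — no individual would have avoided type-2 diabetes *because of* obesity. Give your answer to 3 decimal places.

PN ≈ 0.883

Under exogeneity and monotonicity, PN = (RR − 1) / RR = 1 − 1/RR.
PN = (8.556 − 1) / 8.556 = 7.556 / 8.556 ≈ 0.8831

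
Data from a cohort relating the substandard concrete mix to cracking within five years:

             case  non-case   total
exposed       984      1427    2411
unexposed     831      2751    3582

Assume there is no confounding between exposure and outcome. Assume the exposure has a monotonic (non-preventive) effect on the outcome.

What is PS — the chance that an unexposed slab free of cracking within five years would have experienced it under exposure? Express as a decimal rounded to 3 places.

PS ≈ 0.229

p₁ = P(outcome | exposed) = 984/2411 = 0.40813
p₀ = P(outcome | unexposed) = 831/3582 = 0.23199
Under exogeneity and monotonicity, PS = (p₁ − p₀) / (1 − p₀).
PS = (0.40813 − 0.23199) / (1 − 0.23199) = 0.17614 / 0.76801 ≈ 0.2293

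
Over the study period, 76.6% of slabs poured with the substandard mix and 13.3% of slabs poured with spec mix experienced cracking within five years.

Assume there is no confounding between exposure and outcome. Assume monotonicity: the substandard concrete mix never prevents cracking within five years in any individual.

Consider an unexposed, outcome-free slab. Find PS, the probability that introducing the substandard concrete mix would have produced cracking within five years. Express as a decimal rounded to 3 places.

p₁ = 0.766, p₀ = 0.133.
Under exogeneity and monotonicity, PS = (p₁ − p₀) / (1 − p₀).
PS = (0.766 − 0.133) / (1 − 0.133) = 0.633 / 0.867 ≈ 0.7301

PS ≈ 0.730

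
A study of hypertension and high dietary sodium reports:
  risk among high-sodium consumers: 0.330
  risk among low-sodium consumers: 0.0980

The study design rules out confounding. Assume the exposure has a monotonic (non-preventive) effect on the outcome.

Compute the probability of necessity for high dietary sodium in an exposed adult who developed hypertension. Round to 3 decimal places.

Let p₁ = 0.33, p₀ = 0.098.
Under exogeneity and monotonicity, PN = (p₁ − p₀) / p₁.
PN = (0.33 − 0.098) / 0.33 = 0.232 / 0.33 ≈ 0.7030

PN ≈ 0.703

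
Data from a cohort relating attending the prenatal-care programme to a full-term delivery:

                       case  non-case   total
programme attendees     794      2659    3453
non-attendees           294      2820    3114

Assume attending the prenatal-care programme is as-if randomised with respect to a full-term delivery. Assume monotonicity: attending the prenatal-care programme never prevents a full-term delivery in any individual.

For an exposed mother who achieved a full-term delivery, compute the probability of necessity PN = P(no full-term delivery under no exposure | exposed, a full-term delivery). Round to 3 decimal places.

p₁ = P(outcome | exposed) = 794/3453 = 0.22994
p₀ = P(outcome | unexposed) = 294/3114 = 0.094412
Under exogeneity and monotonicity, PN = (p₁ − p₀) / p₁.
PN = (0.22994 − 0.094412) / 0.22994 = 0.13553 / 0.22994 ≈ 0.5894

PN ≈ 0.589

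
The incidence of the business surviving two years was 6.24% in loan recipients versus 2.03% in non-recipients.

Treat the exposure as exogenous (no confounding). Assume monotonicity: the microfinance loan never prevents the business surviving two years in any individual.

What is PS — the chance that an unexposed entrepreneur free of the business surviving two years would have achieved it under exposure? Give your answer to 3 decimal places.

PS ≈ 0.043

p₁ = 0.0624, p₀ = 0.0203.
Under exogeneity and monotonicity, PS = (p₁ − p₀) / (1 − p₀).
PS = (0.0624 − 0.0203) / (1 − 0.0203) = 0.0421 / 0.9797 ≈ 0.0430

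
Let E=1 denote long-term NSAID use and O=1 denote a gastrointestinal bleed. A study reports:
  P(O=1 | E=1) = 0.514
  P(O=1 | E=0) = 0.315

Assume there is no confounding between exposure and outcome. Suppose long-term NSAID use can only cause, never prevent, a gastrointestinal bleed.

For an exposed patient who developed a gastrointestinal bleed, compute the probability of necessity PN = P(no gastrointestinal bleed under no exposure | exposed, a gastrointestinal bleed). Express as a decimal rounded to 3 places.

Let p₁ = 0.514, p₀ = 0.315.
Under exogeneity and monotonicity, PN = (p₁ − p₀) / p₁.
PN = (0.514 − 0.315) / 0.514 = 0.199 / 0.514 ≈ 0.3872

PN ≈ 0.387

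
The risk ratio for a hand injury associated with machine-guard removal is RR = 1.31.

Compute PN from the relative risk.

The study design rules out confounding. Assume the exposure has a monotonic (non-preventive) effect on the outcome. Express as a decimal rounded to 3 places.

PN ≈ 0.237

Under exogeneity and monotonicity, PN = (RR − 1) / RR = 1 − 1/RR.
PN = (1.31 − 1) / 1.31 = 0.31 / 1.31 ≈ 0.2366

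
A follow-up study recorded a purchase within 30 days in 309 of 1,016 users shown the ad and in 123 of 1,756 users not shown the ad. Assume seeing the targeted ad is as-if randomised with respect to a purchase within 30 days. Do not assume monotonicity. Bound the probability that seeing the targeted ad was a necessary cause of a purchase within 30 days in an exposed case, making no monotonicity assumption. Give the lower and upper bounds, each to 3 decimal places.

p₁ = P(outcome | exposed) = 309/1016 = 0.30413
p₀ = P(outcome | unexposed) = 123/1756 = 0.070046
Under exogeneity alone the bounds on PN are max{0,(p₁−p₀)/p₁} ≤ PN ≤ min{1,(1−p₀)/p₁}.
  lower = (p₁ − p₀)/p₁ = 0.23409 / 0.30413 ≈ 0.7697
  upper = min{1, (1 − p₀)/p₁} = 0.92995 / 0.30413 ≈ 3.0577 → capped at 1

0.770 ≤ PN ≤ 1.000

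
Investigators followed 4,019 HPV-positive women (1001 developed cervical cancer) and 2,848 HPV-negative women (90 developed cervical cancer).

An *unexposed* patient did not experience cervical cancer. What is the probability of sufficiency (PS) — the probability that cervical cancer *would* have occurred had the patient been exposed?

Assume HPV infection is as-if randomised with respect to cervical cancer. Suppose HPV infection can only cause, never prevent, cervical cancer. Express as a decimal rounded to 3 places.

PS ≈ 0.225

p₁ = P(outcome | exposed) = 1001/4019 = 0.24907
p₀ = P(outcome | unexposed) = 90/2848 = 0.031601
Under exogeneity and monotonicity, PS = (p₁ − p₀) / (1 − p₀).
PS = (0.24907 − 0.031601) / (1 − 0.031601) = 0.21747 / 0.9684 ≈ 0.2246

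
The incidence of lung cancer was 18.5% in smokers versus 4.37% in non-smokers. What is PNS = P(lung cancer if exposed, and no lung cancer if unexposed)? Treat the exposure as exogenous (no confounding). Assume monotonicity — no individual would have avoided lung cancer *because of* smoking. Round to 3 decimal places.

PNS ≈ 0.141

p₁ = 0.185, p₀ = 0.0437.
Under exogeneity and monotonicity, PNS = p₁ − p₀.
PNS = 0.185 − 0.0437 = 0.1413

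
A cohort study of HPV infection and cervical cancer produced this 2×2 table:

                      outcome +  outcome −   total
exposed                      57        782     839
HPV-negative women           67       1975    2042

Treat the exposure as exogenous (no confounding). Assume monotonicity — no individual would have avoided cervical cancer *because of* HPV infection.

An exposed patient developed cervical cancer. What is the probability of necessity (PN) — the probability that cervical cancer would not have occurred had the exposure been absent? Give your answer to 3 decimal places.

p₁ = P(outcome | exposed) = 57/839 = 0.067938
p₀ = P(outcome | unexposed) = 67/2042 = 0.032811
Under exogeneity and monotonicity, PN = (p₁ − p₀)/p₁.
PN = (0.067938 − 0.032811) / 0.067938 ≈ 0.5170

PN ≈ 0.517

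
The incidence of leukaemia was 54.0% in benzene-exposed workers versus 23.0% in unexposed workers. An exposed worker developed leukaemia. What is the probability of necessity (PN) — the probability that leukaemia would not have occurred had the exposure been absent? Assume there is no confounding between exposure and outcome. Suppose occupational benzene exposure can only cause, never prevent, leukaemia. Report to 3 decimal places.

PN ≈ 0.574

p₁ = 0.54, p₀ = 0.23.
Under exogeneity and monotonicity, PN = (p₁ − p₀) / p₁.
PN = (0.54 − 0.23) / 0.54 = 0.31 / 0.54 ≈ 0.5741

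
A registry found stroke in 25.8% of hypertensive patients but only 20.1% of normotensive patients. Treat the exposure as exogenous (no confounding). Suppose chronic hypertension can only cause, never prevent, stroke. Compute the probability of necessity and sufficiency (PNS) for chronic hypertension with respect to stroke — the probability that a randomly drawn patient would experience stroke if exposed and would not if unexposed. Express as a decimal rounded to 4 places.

PNS ≈ 0.0570

p₁ = 0.258, p₀ = 0.201.
Under exogeneity and monotonicity, PNS = p₁ − p₀.
PNS = 0.258 − 0.201 = 0.057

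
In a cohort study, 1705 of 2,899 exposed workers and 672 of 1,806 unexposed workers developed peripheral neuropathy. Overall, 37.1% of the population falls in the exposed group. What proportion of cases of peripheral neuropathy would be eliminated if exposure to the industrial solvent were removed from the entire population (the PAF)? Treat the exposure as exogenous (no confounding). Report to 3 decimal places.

PAF ≈ 0.177

p₁ = P(outcome | exposed) = 1705/2899 = 0.58813
p₀ = P(outcome | unexposed) = 672/1806 = 0.37209
Overall risk P(Y=1) = π·p₁ + (1−π)·p₀ = 0.371×0.58813 + 0.629×0.37209 = 0.45224.
Under exogeneity, PAF = [P(Y=1) − p₀] / P(Y=1).
PAF = (0.45224 − 0.37209) / 0.45224 ≈ 0.1772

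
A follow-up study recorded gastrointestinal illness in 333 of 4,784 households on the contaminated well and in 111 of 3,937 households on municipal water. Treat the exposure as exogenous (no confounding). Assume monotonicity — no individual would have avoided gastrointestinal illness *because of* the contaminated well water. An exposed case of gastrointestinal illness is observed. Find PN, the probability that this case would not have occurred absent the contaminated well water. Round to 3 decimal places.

PN ≈ 0.595

p₁ = P(outcome | exposed) = 333/4784 = 0.069607
p₀ = P(outcome | unexposed) = 111/3937 = 0.028194
Under exogeneity and monotonicity, PN = (p₁ − p₀) / p₁.
PN = (0.069607 − 0.028194) / 0.069607 = 0.041413 / 0.069607 ≈ 0.5950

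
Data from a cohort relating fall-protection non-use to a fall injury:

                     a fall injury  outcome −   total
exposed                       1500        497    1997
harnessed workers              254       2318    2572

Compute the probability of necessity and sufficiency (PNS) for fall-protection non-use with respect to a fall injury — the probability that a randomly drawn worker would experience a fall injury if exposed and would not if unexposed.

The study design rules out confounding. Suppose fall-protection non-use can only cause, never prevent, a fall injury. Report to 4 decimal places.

PNS ≈ 0.6524

p₁ = P(outcome | exposed) = 1500/1997 = 0.75113
p₀ = P(outcome | unexposed) = 254/2572 = 0.098756
Under exogeneity and monotonicity, PNS = p₁ − p₀.
PNS = 0.75113 − 0.098756 = 0.65237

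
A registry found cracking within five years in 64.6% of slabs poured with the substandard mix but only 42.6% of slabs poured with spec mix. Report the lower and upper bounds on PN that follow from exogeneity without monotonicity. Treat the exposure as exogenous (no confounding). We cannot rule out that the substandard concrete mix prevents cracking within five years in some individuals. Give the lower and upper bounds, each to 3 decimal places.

p₁ = 0.646, p₀ = 0.426.
Under exogeneity alone the bounds on PN are max{0,(p₁−p₀)/p₁} ≤ PN ≤ min{1,(1−p₀)/p₁}.
  lower = (p₁ − p₀)/p₁ = 0.22 / 0.646 ≈ 0.3406
  upper = min{1, (1 − p₀)/p₁} = 0.574 / 0.646 ≈ 0.8885

0.341 ≤ PN ≤ 0.889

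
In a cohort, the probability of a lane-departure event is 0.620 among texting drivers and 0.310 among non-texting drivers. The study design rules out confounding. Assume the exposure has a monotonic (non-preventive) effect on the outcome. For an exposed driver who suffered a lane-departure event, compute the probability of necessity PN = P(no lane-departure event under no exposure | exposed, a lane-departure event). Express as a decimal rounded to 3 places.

PN ≈ 0.500

Let p₁ = 0.62, p₀ = 0.31.
Under exogeneity and monotonicity, PN = (p₁ − p₀) / p₁.
PN = (0.62 − 0.31) / 0.62 = 0.31 / 0.62 ≈ 0.5000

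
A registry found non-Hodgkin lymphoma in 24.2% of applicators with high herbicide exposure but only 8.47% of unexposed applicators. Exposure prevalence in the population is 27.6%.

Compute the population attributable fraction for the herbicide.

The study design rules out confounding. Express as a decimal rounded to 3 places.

PAF ≈ 0.339

p₁ = 0.242, p₀ = 0.0847.
Overall risk P(Y=1) = π·p₁ + (1−π)·p₀ = 0.276×0.242 + 0.724×0.0847 = 0.12811.
Under exogeneity, PAF = [P(Y=1) − p₀] / P(Y=1).
PAF = (0.12811 − 0.0847) / 0.12811 ≈ 0.3389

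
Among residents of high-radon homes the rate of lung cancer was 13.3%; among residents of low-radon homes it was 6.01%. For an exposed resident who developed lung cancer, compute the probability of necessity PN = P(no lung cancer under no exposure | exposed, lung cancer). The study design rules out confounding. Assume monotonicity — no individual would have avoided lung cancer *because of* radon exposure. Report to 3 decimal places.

PN ≈ 0.548

p₁ = 0.133, p₀ = 0.0601.
Under exogeneity and monotonicity, PN = (p₁ − p₀) / p₁.
PN = (0.133 − 0.0601) / 0.133 = 0.0729 / 0.133 ≈ 0.5481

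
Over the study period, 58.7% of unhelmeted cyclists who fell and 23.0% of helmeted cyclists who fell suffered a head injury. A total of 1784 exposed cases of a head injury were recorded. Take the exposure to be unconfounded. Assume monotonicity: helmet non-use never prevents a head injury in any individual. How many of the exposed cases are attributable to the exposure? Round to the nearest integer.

about 1085 cases

p₁ = 0.587, p₀ = 0.23.
PN = (p₁ − p₀)/p₁ = (0.587 − 0.23) / 0.587 ≈ 0.60818.
Attributable cases ≈ PN × (exposed cases) = 0.60818 × 1784 ≈ 1084.99.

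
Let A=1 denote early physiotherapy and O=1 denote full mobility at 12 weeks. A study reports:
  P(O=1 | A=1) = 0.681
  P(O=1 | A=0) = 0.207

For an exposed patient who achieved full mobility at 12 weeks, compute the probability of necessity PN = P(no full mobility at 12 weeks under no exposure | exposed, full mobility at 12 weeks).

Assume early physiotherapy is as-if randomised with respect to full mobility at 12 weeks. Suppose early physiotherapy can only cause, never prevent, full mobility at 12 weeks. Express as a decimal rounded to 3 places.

PN ≈ 0.696

Let p₁ = 0.681, p₀ = 0.207.
Under exogeneity and monotonicity, PN = (p₁ − p₀) / p₁.
PN = (0.681 − 0.207) / 0.681 = 0.474 / 0.681 ≈ 0.6960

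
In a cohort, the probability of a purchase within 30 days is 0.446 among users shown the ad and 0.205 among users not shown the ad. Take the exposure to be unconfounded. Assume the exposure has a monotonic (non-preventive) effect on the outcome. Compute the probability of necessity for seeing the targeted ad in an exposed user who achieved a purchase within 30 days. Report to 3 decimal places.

PN ≈ 0.540

Let p₁ = 0.446, p₀ = 0.205.
Under exogeneity and monotonicity, PN = (p₁ − p₀) / p₁.
PN = (0.446 − 0.205) / 0.446 = 0.241 / 0.446 ≈ 0.5404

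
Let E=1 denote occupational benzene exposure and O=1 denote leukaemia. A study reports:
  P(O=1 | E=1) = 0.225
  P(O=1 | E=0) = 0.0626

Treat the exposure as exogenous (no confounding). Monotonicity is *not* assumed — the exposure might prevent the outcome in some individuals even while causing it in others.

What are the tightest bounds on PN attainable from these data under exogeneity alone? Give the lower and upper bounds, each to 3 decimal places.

0.722 ≤ PN ≤ 1.000

Let p₁ = 0.225, p₀ = 0.0626.
Under exogeneity alone the bounds on PN are max{0,(p₁−p₀)/p₁} ≤ PN ≤ min{1,(1−p₀)/p₁}.
  lower = (p₁ − p₀)/p₁ = 0.1624 / 0.225 ≈ 0.7218
  upper = min{1, (1 − p₀)/p₁} = 0.9374 / 0.225 ≈ 4.1662 → capped at 1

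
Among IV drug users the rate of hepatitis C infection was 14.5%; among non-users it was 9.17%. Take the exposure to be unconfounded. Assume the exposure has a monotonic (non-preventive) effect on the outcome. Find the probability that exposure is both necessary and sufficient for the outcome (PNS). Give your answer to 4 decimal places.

PNS ≈ 0.0533

p₁ = 0.145, p₀ = 0.0917.
Under exogeneity and monotonicity, PNS = p₁ − p₀.
PNS = 0.145 − 0.0917 = 0.0533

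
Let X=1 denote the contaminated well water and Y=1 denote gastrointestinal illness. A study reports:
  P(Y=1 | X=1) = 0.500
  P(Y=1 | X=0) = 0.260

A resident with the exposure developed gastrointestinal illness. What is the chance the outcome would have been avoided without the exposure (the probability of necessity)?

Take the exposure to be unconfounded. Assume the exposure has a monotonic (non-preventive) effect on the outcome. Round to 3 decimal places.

Let p₁ = 0.5, p₀ = 0.26.
Under exogeneity and monotonicity, PN = (p₁ − p₀) / p₁.
PN = (0.5 − 0.26) / 0.5 = 0.24 / 0.5 ≈ 0.4800

PN ≈ 0.480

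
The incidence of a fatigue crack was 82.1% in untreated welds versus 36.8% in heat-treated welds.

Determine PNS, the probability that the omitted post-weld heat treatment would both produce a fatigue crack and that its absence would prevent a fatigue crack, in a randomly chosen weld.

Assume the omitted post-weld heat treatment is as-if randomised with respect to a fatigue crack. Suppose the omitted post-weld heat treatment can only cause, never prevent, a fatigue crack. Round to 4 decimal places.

PNS ≈ 0.4530

p₁ = 0.821, p₀ = 0.368.
Under exogeneity and monotonicity, PNS = p₁ − p₀.
PNS = 0.821 − 0.368 = 0.453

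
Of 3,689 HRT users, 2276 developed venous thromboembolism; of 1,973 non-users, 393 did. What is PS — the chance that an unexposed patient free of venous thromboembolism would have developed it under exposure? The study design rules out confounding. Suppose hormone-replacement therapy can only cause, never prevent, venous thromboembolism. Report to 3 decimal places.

p₁ = P(outcome | exposed) = 2276/3689 = 0.61697
p₀ = P(outcome | unexposed) = 393/1973 = 0.19919
Under exogeneity and monotonicity, PS = (p₁ − p₀) / (1 − p₀).
PS = (0.61697 − 0.19919) / (1 − 0.19919) = 0.41778 / 0.80081 ≈ 0.5217

PS ≈ 0.522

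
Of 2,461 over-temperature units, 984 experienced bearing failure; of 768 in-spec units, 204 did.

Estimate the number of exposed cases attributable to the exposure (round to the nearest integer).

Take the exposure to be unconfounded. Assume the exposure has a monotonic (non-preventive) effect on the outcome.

p₁ = P(outcome | exposed) = 984/2461 = 0.39984
p₀ = P(outcome | unexposed) = 204/768 = 0.26562
PN = (p₁ − p₀)/p₁ = (0.39984 − 0.26562) / 0.39984 ≈ 0.33567.
Attributable cases ≈ PN × (exposed cases) = 0.33567 × 984 ≈ 330.30.

about 330 cases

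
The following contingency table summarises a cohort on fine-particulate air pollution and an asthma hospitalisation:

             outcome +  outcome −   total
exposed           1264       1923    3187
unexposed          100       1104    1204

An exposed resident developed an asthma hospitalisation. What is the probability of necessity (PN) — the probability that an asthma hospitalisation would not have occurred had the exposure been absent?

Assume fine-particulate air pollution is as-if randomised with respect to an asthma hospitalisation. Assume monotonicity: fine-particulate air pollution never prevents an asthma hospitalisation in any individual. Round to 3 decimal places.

PN ≈ 0.791

p₁ = P(outcome | exposed) = 1264/3187 = 0.39661
p₀ = P(outcome | unexposed) = 100/1204 = 0.083056
Under exogeneity and monotonicity, PN = (p₁ − p₀)/p₁.
PN = (0.39661 − 0.083056) / 0.39661 ≈ 0.7906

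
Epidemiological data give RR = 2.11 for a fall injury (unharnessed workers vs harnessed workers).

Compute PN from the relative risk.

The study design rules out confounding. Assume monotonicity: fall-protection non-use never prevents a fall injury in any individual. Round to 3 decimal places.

PN ≈ 0.526

Under exogeneity and monotonicity, PN = (RR − 1) / RR = 1 − 1/RR.
PN = (2.11 − 1) / 2.11 = 1.11 / 2.11 ≈ 0.5261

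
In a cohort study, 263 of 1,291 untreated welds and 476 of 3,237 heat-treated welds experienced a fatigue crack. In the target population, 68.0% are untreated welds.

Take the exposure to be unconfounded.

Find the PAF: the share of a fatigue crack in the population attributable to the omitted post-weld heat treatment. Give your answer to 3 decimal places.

PAF ≈ 0.208

p₁ = P(outcome | exposed) = 263/1291 = 0.20372
p₀ = P(outcome | unexposed) = 476/3237 = 0.14705
Overall risk P(Y=1) = π·p₁ + (1−π)·p₀ = 0.68×0.20372 + 0.32×0.14705 = 0.18558.
Under exogeneity, PAF = [P(Y=1) − p₀] / P(Y=1).
PAF = (0.18558 − 0.14705) / 0.18558 ≈ 0.2076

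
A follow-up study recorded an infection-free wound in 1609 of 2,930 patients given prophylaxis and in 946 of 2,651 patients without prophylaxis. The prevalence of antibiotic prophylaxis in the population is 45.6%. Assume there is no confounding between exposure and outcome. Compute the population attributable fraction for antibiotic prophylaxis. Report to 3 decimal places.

p₁ = P(outcome | exposed) = 1609/2930 = 0.54915
p₀ = P(outcome | unexposed) = 946/2651 = 0.35685
Overall risk P(Y=1) = π·p₁ + (1−π)·p₀ = 0.456×0.54915 + 0.544×0.35685 = 0.44454.
Under exogeneity, PAF = [P(Y=1) − p₀] / P(Y=1).
PAF = (0.44454 − 0.35685) / 0.44454 ≈ 0.1973

PAF ≈ 0.197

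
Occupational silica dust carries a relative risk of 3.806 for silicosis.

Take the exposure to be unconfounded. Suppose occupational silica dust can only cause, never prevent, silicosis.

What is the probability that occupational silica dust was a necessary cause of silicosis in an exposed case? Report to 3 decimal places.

Under exogeneity and monotonicity, PN = (RR − 1) / RR = 1 − 1/RR.
PN = (3.806 − 1) / 3.806 = 2.806 / 3.806 ≈ 0.7373

PN ≈ 0.737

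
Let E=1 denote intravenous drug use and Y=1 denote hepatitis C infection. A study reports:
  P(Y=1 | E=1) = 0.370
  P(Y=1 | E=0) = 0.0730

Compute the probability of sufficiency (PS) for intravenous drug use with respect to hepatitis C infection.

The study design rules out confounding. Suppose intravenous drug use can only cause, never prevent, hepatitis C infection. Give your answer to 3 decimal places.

Let p₁ = 0.37, p₀ = 0.073.
Under exogeneity and monotonicity, PS = (p₁ − p₀) / (1 − p₀).
PS = (0.37 − 0.073) / (1 − 0.073) = 0.297 / 0.927 ≈ 0.3204

PS ≈ 0.320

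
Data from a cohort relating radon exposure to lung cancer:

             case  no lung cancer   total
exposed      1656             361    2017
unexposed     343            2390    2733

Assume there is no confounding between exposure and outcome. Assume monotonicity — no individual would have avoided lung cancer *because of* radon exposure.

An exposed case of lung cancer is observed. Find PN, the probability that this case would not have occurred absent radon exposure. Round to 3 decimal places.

p₁ = P(outcome | exposed) = 1656/2017 = 0.82102
p₀ = P(outcome | unexposed) = 343/2733 = 0.1255
Under exogeneity and monotonicity, PN = (p₁ − p₀)/p₁.
PN = (0.82102 − 0.1255) / 0.82102 ≈ 0.8471

PN ≈ 0.847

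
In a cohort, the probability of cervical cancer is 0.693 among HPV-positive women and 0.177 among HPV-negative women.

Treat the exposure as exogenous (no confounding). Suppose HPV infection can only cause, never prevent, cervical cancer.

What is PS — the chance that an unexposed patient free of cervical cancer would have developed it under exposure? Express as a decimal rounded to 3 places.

Let p₁ = 0.693, p₀ = 0.177.
Under exogeneity and monotonicity, PS = (p₁ − p₀) / (1 − p₀).
PS = (0.693 − 0.177) / (1 − 0.177) = 0.516 / 0.823 ≈ 0.6270

PS ≈ 0.627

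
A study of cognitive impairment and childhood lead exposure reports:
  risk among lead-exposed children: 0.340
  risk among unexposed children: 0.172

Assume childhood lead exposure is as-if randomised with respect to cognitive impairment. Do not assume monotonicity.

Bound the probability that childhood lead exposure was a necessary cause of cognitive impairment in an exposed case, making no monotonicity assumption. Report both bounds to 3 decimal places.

Let p₁ = 0.34, p₀ = 0.172.
Under exogeneity alone the bounds on PN are max{0,(p₁−p₀)/p₁} ≤ PN ≤ min{1,(1−p₀)/p₁}.
  lower = (p₁ − p₀)/p₁ = 0.168 / 0.34 ≈ 0.4941
  upper = min{1, (1 − p₀)/p₁} = 0.828 / 0.34 ≈ 2.4353 → capped at 1

0.494 ≤ PN ≤ 1.000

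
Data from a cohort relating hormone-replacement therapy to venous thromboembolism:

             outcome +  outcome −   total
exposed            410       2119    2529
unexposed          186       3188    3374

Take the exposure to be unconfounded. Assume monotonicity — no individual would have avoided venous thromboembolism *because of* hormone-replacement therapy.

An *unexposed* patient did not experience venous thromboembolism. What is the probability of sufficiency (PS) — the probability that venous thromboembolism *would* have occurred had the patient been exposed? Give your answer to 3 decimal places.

p₁ = P(outcome | exposed) = 410/2529 = 0.16212
p₀ = P(outcome | unexposed) = 186/3374 = 0.055127
Under exogeneity and monotonicity, PS = (p₁ − p₀) / (1 − p₀).
PS = (0.16212 − 0.055127) / (1 − 0.055127) = 0.10699 / 0.94487 ≈ 0.1132

PS ≈ 0.113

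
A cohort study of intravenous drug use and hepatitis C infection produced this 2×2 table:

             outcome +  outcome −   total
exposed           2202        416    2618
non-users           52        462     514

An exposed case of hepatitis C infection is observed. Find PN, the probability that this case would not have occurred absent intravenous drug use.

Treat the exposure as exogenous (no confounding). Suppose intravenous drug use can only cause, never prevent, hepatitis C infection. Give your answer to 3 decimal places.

p₁ = P(outcome | exposed) = 2202/2618 = 0.8411
p₀ = P(outcome | unexposed) = 52/514 = 0.10117
Under exogeneity and monotonicity, PN = (p₁ − p₀)/p₁.
PN = (0.8411 − 0.10117) / 0.8411 ≈ 0.8797

PN ≈ 0.880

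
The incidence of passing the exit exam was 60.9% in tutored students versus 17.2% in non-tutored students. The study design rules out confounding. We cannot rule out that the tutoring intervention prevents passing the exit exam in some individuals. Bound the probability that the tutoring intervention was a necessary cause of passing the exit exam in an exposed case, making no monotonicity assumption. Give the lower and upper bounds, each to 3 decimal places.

p₁ = 0.609, p₀ = 0.172.
Under exogeneity alone the bounds on PN are max{0,(p₁−p₀)/p₁} ≤ PN ≤ min{1,(1−p₀)/p₁}.
  lower = (p₁ − p₀)/p₁ = 0.437 / 0.609 ≈ 0.7176
  upper = min{1, (1 − p₀)/p₁} = 0.828 / 0.609 ≈ 1.3596 → capped at 1

0.718 ≤ PN ≤ 1.000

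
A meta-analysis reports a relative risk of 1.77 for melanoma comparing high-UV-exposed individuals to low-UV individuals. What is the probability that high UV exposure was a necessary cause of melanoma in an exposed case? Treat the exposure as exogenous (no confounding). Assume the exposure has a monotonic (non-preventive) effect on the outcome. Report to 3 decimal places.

PN ≈ 0.435

Under exogeneity and monotonicity, PN = (RR − 1) / RR = 1 − 1/RR.
PN = (1.77 − 1) / 1.77 = 0.77 / 1.77 ≈ 0.4350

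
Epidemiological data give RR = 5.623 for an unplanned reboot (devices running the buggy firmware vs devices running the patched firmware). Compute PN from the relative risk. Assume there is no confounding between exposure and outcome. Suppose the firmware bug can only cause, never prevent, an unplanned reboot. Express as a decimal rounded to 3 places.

Under exogeneity and monotonicity, PN = (RR − 1) / RR = 1 − 1/RR.
PN = (5.623 − 1) / 5.623 = 4.623 / 5.623 ≈ 0.8222

PN ≈ 0.822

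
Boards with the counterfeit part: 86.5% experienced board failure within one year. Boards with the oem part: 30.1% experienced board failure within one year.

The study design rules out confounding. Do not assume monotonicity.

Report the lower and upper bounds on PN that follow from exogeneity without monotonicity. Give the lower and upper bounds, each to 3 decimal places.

p₁ = 0.865, p₀ = 0.301.
Under exogeneity alone the bounds on PN are max{0,(p₁−p₀)/p₁} ≤ PN ≤ min{1,(1−p₀)/p₁}.
  lower = (p₁ − p₀)/p₁ = 0.564 / 0.865 ≈ 0.6520
  upper = min{1, (1 − p₀)/p₁} = 0.699 / 0.865 ≈ 0.8081

0.652 ≤ PN ≤ 0.808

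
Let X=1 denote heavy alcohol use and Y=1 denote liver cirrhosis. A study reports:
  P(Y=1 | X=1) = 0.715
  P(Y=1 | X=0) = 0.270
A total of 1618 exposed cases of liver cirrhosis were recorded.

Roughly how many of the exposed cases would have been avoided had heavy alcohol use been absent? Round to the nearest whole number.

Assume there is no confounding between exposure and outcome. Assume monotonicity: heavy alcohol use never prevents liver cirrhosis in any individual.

about 1007 cases

Let p₁ = 0.715, p₀ = 0.27.
PN = (p₁ − p₀)/p₁ = (0.715 − 0.27) / 0.715 ≈ 0.62238.
Attributable cases ≈ PN × (exposed cases) = 0.62238 × 1618 ≈ 1007.01.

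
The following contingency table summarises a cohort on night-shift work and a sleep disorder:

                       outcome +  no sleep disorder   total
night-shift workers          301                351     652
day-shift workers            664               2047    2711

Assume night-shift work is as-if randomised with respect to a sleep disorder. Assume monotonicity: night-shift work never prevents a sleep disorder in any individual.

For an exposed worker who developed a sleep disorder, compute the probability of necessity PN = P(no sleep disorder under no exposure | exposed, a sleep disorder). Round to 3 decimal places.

PN ≈ 0.469

p₁ = P(outcome | exposed) = 301/652 = 0.46166
p₀ = P(outcome | unexposed) = 664/2711 = 0.24493
Under exogeneity and monotonicity, PN = (p₁ − p₀) / p₁.
PN = (0.46166 − 0.24493) / 0.46166 = 0.21673 / 0.46166 ≈ 0.4695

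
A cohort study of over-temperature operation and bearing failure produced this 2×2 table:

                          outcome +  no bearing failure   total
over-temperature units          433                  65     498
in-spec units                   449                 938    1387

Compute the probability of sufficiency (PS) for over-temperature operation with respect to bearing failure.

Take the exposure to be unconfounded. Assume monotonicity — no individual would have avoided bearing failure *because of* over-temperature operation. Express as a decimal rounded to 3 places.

PS ≈ 0.807

p₁ = P(outcome | exposed) = 433/498 = 0.86948
p₀ = P(outcome | unexposed) = 449/1387 = 0.32372
Under exogeneity and monotonicity, PS = (p₁ − p₀)/(1 − p₀).
PS = (0.86948 − 0.32372) / 0.67628 ≈ 0.8070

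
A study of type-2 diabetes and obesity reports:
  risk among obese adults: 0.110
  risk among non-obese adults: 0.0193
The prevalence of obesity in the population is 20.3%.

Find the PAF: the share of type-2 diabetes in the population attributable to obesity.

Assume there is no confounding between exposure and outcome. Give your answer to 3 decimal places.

Let p₁ = 0.11, p₀ = 0.0193.
Overall risk P(Y=1) = π·p₁ + (1−π)·p₀ = 0.203×0.11 + 0.797×0.0193 = 0.037712.
Under exogeneity, PAF = [P(Y=1) − p₀] / P(Y=1).
PAF = (0.037712 − 0.0193) / 0.037712 ≈ 0.4882

PAF ≈ 0.488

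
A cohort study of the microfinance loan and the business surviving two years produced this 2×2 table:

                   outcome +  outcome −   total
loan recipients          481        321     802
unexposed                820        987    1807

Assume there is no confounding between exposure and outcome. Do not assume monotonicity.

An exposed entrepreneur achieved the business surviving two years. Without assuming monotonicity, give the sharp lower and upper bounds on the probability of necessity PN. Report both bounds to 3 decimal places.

0.243 ≤ PN ≤ 0.911

p₁ = P(outcome | exposed) = 481/802 = 0.59975
p₀ = P(outcome | unexposed) = 820/1807 = 0.45379
Under exogeneity alone the bounds on PN are max{0,(p₁−p₀)/p₁} ≤ PN ≤ min{1,(1−p₀)/p₁}.
  lower = (p₁ − p₀)/p₁ = 0.14596 / 0.59975 ≈ 0.2434
  upper = min{1, (1 − p₀)/p₁} = 0.54621 / 0.59975 ≈ 0.9107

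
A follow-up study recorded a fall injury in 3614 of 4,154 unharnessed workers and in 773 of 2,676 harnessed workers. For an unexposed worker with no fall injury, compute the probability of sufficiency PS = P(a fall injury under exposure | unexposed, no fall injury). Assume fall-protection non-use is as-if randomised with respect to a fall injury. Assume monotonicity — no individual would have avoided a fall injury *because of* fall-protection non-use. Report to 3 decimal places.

p₁ = P(outcome | exposed) = 3614/4154 = 0.87
p₀ = P(outcome | unexposed) = 773/2676 = 0.28886
Under exogeneity and monotonicity, PS = (p₁ − p₀) / (1 − p₀).
PS = (0.87 − 0.28886) / (1 − 0.28886) = 0.58114 / 0.71114 ≈ 0.8172

PS ≈ 0.817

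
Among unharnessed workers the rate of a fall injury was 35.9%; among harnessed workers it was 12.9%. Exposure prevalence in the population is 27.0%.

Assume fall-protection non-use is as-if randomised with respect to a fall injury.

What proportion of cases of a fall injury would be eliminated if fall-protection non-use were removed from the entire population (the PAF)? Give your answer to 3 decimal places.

PAF ≈ 0.325

p₁ = 0.359, p₀ = 0.129.
Overall risk P(Y=1) = π·p₁ + (1−π)·p₀ = 0.27×0.359 + 0.73×0.129 = 0.1911.
Under exogeneity, PAF = [P(Y=1) − p₀] / P(Y=1).
PAF = (0.1911 − 0.129) / 0.1911 ≈ 0.3250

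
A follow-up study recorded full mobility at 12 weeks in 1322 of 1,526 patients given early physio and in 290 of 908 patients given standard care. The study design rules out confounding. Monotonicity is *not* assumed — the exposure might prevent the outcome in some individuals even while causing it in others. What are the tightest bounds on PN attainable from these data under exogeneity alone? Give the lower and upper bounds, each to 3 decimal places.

p₁ = P(outcome | exposed) = 1322/1526 = 0.86632
p₀ = P(outcome | unexposed) = 290/908 = 0.31938
Under exogeneity alone the bounds on PN are max{0,(p₁−p₀)/p₁} ≤ PN ≤ min{1,(1−p₀)/p₁}.
  lower = (p₁ − p₀)/p₁ = 0.54693 / 0.86632 ≈ 0.6313
  upper = min{1, (1 − p₀)/p₁} = 0.68062 / 0.86632 ≈ 0.7856

0.631 ≤ PN ≤ 0.786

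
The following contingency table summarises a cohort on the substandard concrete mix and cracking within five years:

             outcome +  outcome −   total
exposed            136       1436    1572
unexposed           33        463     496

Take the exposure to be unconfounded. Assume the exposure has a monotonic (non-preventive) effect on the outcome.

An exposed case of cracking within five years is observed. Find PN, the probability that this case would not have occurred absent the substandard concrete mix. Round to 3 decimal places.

p₁ = P(outcome | exposed) = 136/1572 = 0.086514
p₀ = P(outcome | unexposed) = 33/496 = 0.066532
Under exogeneity and monotonicity, PN = (p₁ − p₀) / p₁.
PN = (0.086514 − 0.066532) / 0.086514 = 0.019982 / 0.086514 ≈ 0.2310

PN ≈ 0.231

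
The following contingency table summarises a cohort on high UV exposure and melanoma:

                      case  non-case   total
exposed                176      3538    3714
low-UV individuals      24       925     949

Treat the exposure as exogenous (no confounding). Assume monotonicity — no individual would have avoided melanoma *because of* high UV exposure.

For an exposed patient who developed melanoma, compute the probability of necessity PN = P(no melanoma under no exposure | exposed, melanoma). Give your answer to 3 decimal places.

PN ≈ 0.466

p₁ = P(outcome | exposed) = 176/3714 = 0.047388
p₀ = P(outcome | unexposed) = 24/949 = 0.02529
Under exogeneity and monotonicity, PN = (p₁ − p₀) / p₁.
PN = (0.047388 − 0.02529) / 0.047388 = 0.022098 / 0.047388 ≈ 0.4663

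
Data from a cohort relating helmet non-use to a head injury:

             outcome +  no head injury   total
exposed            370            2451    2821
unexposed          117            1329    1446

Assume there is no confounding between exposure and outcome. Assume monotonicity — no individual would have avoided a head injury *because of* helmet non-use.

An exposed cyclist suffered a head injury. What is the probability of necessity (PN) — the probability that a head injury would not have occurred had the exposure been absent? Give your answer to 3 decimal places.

PN ≈ 0.383

p₁ = P(outcome | exposed) = 370/2821 = 0.13116
p₀ = P(outcome | unexposed) = 117/1446 = 0.080913
Under exogeneity and monotonicity, PN = (p₁ − p₀) / p₁.
PN = (0.13116 − 0.080913) / 0.13116 = 0.050246 / 0.13116 ≈ 0.3831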